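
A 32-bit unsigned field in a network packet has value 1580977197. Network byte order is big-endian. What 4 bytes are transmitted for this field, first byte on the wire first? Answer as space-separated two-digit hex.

1580977197 in hexadecimal, padded to 32 bits, is 0x5E3BCC2D.
Split into bytes (most-significant first): 5E 3B CC 2D.
In big-endian order the high byte comes first in memory.
So the memory order matches the most-significant-first order: 5E 3B CC 2D.

5E 3B CC 2D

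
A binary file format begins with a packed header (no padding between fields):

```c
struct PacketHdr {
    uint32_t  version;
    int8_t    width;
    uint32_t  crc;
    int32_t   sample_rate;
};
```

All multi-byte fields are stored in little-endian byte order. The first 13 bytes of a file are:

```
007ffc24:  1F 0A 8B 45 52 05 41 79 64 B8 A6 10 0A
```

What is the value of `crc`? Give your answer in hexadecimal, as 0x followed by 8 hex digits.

`crc` follows `version` (4 B), `width` (1 B), so it starts at offset 4 + 1 = 5 and occupies 4 bytes.
Bytes at offsets 5..8: 05 41 79 64.
In little-endian order the low byte comes first in memory.
Reassemble most-significant byte first: 64 79 41 05 → 0x64794105.

0x64794105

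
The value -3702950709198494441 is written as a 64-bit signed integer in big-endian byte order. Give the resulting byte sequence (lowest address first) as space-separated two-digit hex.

Two's complement of -3702950709198494441 in 64 bits: 3702950709198494441 = 0x3363860D0A8E9AE9; invert → 0xCC9C79F2F5716516; add 1 → 0xCC9C79F2F5716517.
Split into bytes (most-significant first): CC 9C 79 F2 F5 71 65 17.
Big-endian stores the most-significant byte at the lowest address.
So the memory order matches the most-significant-first order: CC 9C 79 F2 F5 71 65 17.

CC 9C 79 F2 F5 71 65 17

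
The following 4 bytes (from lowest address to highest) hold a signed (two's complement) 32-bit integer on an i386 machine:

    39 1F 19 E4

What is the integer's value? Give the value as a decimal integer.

-468115655

Little-endian stores the least-significant byte at the lowest address.
Reassemble most-significant byte first: E4 19 1F 39 → 0xE4191F39.
Top bit is set, so as a signed 32-bit value this is 0xE4191F39 − 2^32 = -468115655.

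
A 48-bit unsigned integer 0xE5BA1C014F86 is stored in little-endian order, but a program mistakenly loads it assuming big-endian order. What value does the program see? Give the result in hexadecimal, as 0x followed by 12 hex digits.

Stored little-endian, the bytes at ascending addresses are 86 4F 01 1C BA E5.
Read back as big-endian, the last byte is least significant, giving 0x864F011CBAE5.

0x864F011CBAE5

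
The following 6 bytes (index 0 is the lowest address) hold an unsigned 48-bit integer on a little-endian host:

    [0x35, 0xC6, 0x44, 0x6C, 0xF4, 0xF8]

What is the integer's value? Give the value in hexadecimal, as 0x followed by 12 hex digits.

0xF8F46C44C635

Little-endian: lowest address holds the least-significant byte.
Reassemble most-significant byte first: F8 F4 6C 44 C6 35 → 0xF8F46C44C635.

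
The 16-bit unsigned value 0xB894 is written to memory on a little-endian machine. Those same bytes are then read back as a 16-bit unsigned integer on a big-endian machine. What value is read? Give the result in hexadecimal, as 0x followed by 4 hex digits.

0x94B8

Stored little-endian, the bytes at ascending addresses are 94 B8.
Read back as big-endian, the last byte is least significant, giving 0x94B8.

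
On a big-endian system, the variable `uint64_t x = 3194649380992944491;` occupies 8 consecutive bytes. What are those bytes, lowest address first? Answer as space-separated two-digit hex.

3194649380992944491 in hexadecimal, padded to 64 bits, is 0x2C55ACAFA001896B.
Split into bytes (most-significant first): 2C 55 AC AF A0 01 89 6B.
Big-endian: lowest address holds the most-significant byte.
So the memory order matches the most-significant-first order: 2C 55 AC AF A0 01 89 6B.

2C 55 AC AF A0 01 89 6B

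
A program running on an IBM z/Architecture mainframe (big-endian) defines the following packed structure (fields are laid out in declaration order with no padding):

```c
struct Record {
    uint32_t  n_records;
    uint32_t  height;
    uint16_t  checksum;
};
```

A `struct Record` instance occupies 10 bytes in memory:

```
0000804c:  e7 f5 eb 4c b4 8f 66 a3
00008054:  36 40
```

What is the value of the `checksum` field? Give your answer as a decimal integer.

13888

`checksum` follows `n_records` (4 B), `height` (4 B), so it starts at offset 4 + 4 = 8 and occupies 2 bytes.
Bytes at offsets 8..9: 36 40.
In big-endian order the high byte comes first in memory.
The bytes are already most-significant first: 0x3640.
0x3640 = 13888.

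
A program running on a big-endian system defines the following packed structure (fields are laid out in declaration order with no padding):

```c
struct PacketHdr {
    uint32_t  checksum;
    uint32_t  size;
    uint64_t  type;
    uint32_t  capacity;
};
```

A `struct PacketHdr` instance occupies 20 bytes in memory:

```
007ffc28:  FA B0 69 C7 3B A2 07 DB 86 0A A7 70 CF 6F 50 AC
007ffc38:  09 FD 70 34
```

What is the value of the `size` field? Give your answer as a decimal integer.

`size` follows `checksum` (4 bytes), so it starts at byte offset 4 and occupies 4 bytes.
Bytes at offsets 4..7: 3B A2 07 DB.
Big-endian: lowest address holds the most-significant byte.
The bytes are already most-significant first: 0x3BA207DB.
0x3BA207DB = 1000474587.

1000474587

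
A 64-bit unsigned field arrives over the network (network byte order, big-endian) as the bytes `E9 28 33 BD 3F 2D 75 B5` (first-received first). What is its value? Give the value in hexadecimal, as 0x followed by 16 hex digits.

Big-endian stores the most-significant byte at the lowest address.
The bytes are already most-significant first: 0xE92833BD3F2D75B5.

0xE92833BD3F2D75B5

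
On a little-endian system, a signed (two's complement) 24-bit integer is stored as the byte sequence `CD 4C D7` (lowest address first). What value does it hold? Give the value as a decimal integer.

Little-endian: lowest address holds the least-significant byte.
Reassemble most-significant byte first: D7 4C CD → 0xD74CCD.
Top bit is set, so as a signed 24-bit value this is 0xD74CCD − 2^24 = -2667315.

-2667315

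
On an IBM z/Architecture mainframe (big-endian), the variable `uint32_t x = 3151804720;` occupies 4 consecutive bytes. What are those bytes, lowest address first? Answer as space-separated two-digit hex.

BB DC B9 30

3151804720 in hexadecimal, padded to 32 bits, is 0xBBDCB930.
Split into bytes (most-significant first): BB DC B9 30.
In big-endian order the high byte comes first in memory.
So the memory order matches the most-significant-first order: BB DC B9 30.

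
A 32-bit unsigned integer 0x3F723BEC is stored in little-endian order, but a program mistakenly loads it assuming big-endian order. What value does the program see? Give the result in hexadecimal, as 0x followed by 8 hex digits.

0xEC3B723F

Stored little-endian, the bytes at ascending addresses are EC 3B 72 3F.
Read back as big-endian, the last byte is least significant, giving 0xEC3B723F.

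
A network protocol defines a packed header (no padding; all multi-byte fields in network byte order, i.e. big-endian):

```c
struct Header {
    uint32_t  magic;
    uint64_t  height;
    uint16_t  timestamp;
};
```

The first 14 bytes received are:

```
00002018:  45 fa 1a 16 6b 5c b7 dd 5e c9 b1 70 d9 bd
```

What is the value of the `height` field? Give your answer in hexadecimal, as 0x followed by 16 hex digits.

`height` follows `magic` (4 bytes), so it starts at byte offset 4 and occupies 8 bytes.
Bytes at offsets 4..11: 6B 5C B7 DD 5E C9 B1 70.
In big-endian order the high byte comes first in memory.
The bytes are already most-significant first: 0x6B5CB7DD5EC9B170.

0x6B5CB7DD5EC9B170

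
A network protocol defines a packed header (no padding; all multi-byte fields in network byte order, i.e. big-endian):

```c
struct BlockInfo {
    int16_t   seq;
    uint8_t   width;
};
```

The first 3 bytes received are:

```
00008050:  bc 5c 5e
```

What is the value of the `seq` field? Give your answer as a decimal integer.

`seq` is the first field, at byte offset 0, occupying 2 bytes.
Bytes at offsets 0..1: BC 5C.
In big-endian order the high byte comes first in memory.
The bytes are already most-significant first: 0xBC5C.
Top bit is set, so as a signed 16-bit value this is 0xBC5C − 2^16 = -17316.

-17316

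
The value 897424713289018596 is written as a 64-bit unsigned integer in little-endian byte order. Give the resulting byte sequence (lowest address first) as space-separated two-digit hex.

897424713289018596 in hexadecimal, padded to 64 bits, is 0x0C744B05A03FACE4.
Split into bytes (most-significant first): 0C 74 4B 05 A0 3F AC E4.
In little-endian order the low byte comes first in memory.
So at ascending addresses the bytes are E4 AC 3F A0 05 4B 74 0C.

E4 AC 3F A0 05 4B 74 0C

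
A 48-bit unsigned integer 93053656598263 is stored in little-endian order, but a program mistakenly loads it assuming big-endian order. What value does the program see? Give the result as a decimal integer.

272155530928468

93053656598263 in 48-bit hexadecimal is 0x54A1BE2586F7.
Stored little-endian, the bytes at ascending addresses are F7 86 25 BE A1 54.
Read back as big-endian, the last byte is least significant, giving 0xF78625BEA154.
0xF78625BEA154 = 272155530928468.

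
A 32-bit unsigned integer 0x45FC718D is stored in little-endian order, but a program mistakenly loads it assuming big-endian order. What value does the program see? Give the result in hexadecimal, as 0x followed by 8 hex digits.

Stored little-endian, the bytes at ascending addresses are 8D 71 FC 45.
Read back as big-endian, the last byte is least significant, giving 0x8D71FC45.

0x8D71FC45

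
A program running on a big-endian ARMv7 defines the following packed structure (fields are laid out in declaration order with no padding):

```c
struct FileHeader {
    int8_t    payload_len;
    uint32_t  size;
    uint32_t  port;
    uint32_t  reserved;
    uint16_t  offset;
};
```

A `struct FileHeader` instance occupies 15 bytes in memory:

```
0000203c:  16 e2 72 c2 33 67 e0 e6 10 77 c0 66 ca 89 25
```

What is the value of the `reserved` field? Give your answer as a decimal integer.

2009097930

`reserved` follows `payload_len` (1 B), `size` (4 B), `port` (4 B), so it starts at offset 1 + 4 + 4 = 9 and occupies 4 bytes.
Bytes at offsets 9..12: 77 C0 66 CA.
In big-endian order the high byte comes first in memory.
The bytes are already most-significant first: 0x77C066CA.
0x77C066CA = 2009097930.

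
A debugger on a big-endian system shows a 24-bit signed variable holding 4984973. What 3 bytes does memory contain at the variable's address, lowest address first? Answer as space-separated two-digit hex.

4984973 in hexadecimal, padded to 24 bits, is 0x4C108D.
Split into bytes (most-significant first): 4C 10 8D.
In big-endian order the high byte comes first in memory.
So the memory order matches the most-significant-first order: 4C 10 8D.

4C 10 8D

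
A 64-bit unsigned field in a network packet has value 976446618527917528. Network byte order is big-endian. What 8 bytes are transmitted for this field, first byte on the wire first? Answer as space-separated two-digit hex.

976446618527917528 in hexadecimal, padded to 64 bits, is 0x0D8D0906AF7CE5D8.
Split into bytes (most-significant first): 0D 8D 09 06 AF 7C E5 D8.
In big-endian order the high byte comes first in memory.
So the memory order matches the most-significant-first order: 0D 8D 09 06 AF 7C E5 D8.

0D 8D 09 06 AF 7C E5 D8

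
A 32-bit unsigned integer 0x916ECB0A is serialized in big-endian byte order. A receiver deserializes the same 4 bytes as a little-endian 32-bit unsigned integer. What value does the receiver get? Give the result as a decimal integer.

Stored big-endian, the bytes at ascending addresses are 91 6E CB 0A.
Read back as little-endian, the first byte is least significant, giving 0x0ACB6E91.
0x0ACB6E91 = 181104273.

181104273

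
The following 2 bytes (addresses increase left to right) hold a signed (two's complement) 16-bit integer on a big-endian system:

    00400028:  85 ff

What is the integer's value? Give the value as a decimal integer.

Big-endian stores the most-significant byte at the lowest address.
The bytes are already most-significant first: 0x85FF.
Top bit is set, so as a signed 16-bit value this is 0x85FF − 2^16 = -31233.

-31233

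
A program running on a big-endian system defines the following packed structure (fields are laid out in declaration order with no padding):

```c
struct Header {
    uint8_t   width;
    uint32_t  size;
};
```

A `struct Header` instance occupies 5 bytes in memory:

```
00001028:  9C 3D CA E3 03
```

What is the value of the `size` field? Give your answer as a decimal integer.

1036706563

`size` follows `width` (1 byte), so it starts at byte offset 1 and occupies 4 bytes.
Bytes at offsets 1..4: 3D CA E3 03.
In big-endian order the high byte comes first in memory.
The bytes are already most-significant first: 0x3DCAE303.
0x3DCAE303 = 1036706563.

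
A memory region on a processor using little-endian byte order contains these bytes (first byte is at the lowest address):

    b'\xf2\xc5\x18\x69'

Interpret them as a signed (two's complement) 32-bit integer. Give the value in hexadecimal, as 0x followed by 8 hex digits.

0x6918C5F2

Little-endian stores the least-significant byte at the lowest address.
Reassemble most-significant byte first: 69 18 C5 F2 → 0x6918C5F2.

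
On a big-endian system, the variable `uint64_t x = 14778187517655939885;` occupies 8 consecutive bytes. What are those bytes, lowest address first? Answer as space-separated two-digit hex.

14778187517655939885 in hexadecimal, padded to 64 bits, is 0xCD16AB3FC5FE7B2D.
Split into bytes (most-significant first): CD 16 AB 3F C5 FE 7B 2D.
Big-endian stores the most-significant byte at the lowest address.
So the memory order matches the most-significant-first order: CD 16 AB 3F C5 FE 7B 2D.

CD 16 AB 3F C5 FE 7B 2D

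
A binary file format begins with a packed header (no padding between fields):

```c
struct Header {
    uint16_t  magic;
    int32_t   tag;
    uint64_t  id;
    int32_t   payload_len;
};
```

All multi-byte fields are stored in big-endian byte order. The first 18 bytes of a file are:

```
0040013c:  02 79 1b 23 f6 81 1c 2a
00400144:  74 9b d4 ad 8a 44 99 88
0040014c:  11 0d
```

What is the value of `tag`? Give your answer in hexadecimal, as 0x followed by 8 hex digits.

`tag` follows `magic` (2 bytes), so it starts at byte offset 2 and occupies 4 bytes.
Bytes at offsets 2..5: 1B 23 F6 81.
Big-endian stores the most-significant byte at the lowest address.
The bytes are already most-significant first: 0x1B23F681.

0x1B23F681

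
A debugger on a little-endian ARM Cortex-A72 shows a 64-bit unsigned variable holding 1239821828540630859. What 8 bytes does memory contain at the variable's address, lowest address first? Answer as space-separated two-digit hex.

1239821828540630859 in hexadecimal, padded to 64 bits, is 0x1134BB625AF0874B.
Split into bytes (most-significant first): 11 34 BB 62 5A F0 87 4B.
Little-endian: lowest address holds the least-significant byte.
So at ascending addresses the bytes are 4B 87 F0 5A 62 BB 34 11.

4B 87 F0 5A 62 BB 34 11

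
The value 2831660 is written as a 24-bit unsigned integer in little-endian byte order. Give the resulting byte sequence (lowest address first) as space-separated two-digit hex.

2831660 in hexadecimal, padded to 24 bits, is 0x2B352C.
Split into bytes (most-significant first): 2B 35 2C.
Little-endian: lowest address holds the least-significant byte.
So at ascending addresses the bytes are 2C 35 2B.

2C 35 2B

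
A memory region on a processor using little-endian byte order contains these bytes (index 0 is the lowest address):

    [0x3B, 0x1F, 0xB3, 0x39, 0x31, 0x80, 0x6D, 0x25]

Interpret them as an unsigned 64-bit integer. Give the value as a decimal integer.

2696952700774588219

In little-endian order the low byte comes first in memory.
Reassemble most-significant byte first: 25 6D 80 31 39 B3 1F 3B → 0x256D803139B31F3B.
0x256D803139B31F3B = 2696952700774588219.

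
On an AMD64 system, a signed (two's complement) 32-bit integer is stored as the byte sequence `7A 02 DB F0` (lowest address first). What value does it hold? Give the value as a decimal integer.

-254082438

In little-endian order the low byte comes first in memory.
Reassemble most-significant byte first: F0 DB 02 7A → 0xF0DB027A.
Top bit is set, so as a signed 32-bit value this is 0xF0DB027A − 2^32 = -254082438.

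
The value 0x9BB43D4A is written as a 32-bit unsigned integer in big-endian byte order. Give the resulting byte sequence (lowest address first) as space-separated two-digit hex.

9B B4 3D 4A

Split into bytes (most-significant first): 9B B4 3D 4A.
In big-endian order the high byte comes first in memory.
So the memory order matches the most-significant-first order: 9B B4 3D 4A.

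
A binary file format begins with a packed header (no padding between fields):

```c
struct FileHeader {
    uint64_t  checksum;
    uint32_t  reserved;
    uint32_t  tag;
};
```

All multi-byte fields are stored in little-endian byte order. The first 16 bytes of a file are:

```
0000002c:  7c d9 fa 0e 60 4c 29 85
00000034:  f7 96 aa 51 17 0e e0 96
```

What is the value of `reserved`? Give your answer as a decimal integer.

`reserved` follows `checksum` (8 bytes), so it starts at byte offset 8 and occupies 4 bytes.
Bytes at offsets 8..11: F7 96 AA 51.
In little-endian order the low byte comes first in memory.
Reassemble most-significant byte first: 51 AA 96 F7 → 0x51AA96F7.
0x51AA96F7 = 1370134263.

1370134263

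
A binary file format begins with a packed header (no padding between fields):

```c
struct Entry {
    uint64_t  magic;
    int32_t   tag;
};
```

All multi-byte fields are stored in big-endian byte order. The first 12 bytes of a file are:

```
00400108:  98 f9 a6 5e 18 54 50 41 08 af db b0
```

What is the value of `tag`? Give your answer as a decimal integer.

145742768

`tag` follows `magic` (8 bytes), so it starts at byte offset 8 and occupies 4 bytes.
Bytes at offsets 8..11: 08 AF DB B0.
Big-endian stores the most-significant byte at the lowest address.
The bytes are already most-significant first: 0x08AFDBB0.
0x08AFDBB0 = 145742768.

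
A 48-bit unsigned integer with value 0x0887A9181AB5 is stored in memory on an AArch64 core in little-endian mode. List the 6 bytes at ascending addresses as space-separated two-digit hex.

Split into bytes (most-significant first): 08 87 A9 18 1A B5.
Little-endian stores the least-significant byte at the lowest address.
So at ascending addresses the bytes are B5 1A 18 A9 87 08.

B5 1A 18 A9 87 08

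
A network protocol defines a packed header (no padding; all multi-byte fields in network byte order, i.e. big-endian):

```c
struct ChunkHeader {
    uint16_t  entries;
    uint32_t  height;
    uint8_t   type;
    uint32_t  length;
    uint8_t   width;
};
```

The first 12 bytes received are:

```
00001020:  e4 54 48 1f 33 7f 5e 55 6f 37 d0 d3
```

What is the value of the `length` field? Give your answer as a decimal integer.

`length` follows `entries` (2 B), `height` (4 B), `type` (1 B), so it starts at offset 2 + 4 + 1 = 7 and occupies 4 bytes.
Bytes at offsets 7..10: 55 6F 37 D0.
Big-endian stores the most-significant byte at the lowest address.
The bytes are already most-significant first: 0x556F37D0.
0x556F37D0 = 1433352144.

1433352144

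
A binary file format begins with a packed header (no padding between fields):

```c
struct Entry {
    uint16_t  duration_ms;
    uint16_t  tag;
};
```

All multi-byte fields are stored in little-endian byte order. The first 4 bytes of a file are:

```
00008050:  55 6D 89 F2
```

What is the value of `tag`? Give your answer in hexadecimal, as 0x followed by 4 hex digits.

0xF289

`tag` follows `duration_ms` (2 bytes), so it starts at byte offset 2 and occupies 2 bytes.
Bytes at offsets 2..3: 89 F2.
In little-endian order the low byte comes first in memory.
Reassemble most-significant byte first: F2 89 → 0xF289.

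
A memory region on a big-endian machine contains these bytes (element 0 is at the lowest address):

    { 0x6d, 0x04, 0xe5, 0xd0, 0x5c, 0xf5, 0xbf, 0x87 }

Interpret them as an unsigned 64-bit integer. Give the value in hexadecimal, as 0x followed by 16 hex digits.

Big-endian stores the most-significant byte at the lowest address.
The bytes are already most-significant first: 0x6D04E5D05CF5BF87.

0x6D04E5D05CF5BF87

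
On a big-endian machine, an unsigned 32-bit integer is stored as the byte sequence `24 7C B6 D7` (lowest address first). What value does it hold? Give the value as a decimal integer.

612153047

Big-endian stores the most-significant byte at the lowest address.
The bytes are already most-significant first: 0x247CB6D7.
0x247CB6D7 = 612153047.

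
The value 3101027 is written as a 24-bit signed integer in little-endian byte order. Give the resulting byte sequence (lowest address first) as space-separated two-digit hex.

3101027 in hexadecimal, padded to 24 bits, is 0x2F5163.
Split into bytes (most-significant first): 2F 51 63.
Little-endian: lowest address holds the least-significant byte.
So at ascending addresses the bytes are 63 51 2F.

63 51 2F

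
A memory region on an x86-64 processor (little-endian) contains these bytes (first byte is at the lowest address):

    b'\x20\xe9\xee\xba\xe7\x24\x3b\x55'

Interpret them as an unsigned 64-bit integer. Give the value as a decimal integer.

In little-endian order the low byte comes first in memory.
Reassemble most-significant byte first: 55 3B 24 E7 BA EE E9 20 → 0x553B24E7BAEEE920.
0x553B24E7BAEEE920 = 6141543094542068000.

6141543094542068000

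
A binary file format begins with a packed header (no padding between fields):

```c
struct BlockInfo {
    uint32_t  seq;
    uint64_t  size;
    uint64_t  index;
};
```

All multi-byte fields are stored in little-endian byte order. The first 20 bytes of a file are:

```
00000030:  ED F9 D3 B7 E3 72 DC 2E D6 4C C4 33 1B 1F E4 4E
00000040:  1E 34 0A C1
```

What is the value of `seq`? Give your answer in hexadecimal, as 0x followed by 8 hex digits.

`seq` is the first field, at byte offset 0, occupying 4 bytes.
Bytes at offsets 0..3: ED F9 D3 B7.
Little-endian stores the least-significant byte at the lowest address.
Reassemble most-significant byte first: B7 D3 F9 ED → 0xB7D3F9ED.

0xB7D3F9ED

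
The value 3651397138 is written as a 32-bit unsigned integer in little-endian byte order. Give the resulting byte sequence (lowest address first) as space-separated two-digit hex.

3651397138 in hexadecimal, padded to 32 bits, is 0xD9A3E612.
Split into bytes (most-significant first): D9 A3 E6 12.
Little-endian stores the least-significant byte at the lowest address.
So at ascending addresses the bytes are 12 E6 A3 D9.

12 E6 A3 D9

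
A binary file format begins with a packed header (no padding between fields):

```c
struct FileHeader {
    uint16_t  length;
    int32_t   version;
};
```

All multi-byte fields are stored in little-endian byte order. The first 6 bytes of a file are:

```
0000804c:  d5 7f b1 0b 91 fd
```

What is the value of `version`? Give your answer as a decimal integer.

`version` follows `length` (2 bytes), so it starts at byte offset 2 and occupies 4 bytes.
Bytes at offsets 2..5: B1 0B 91 FD.
Little-endian: lowest address holds the least-significant byte.
Reassemble most-significant byte first: FD 91 0B B1 → 0xFD910BB1.
Top bit is set, so as a signed 32-bit value this is 0xFD910BB1 − 2^32 = -40825935.

-40825935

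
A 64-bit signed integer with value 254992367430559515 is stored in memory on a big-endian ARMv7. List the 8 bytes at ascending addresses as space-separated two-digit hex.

03 89 EA 35 09 22 67 1B

254992367430559515 in hexadecimal, padded to 64 bits, is 0x0389EA350922671B.
Split into bytes (most-significant first): 03 89 EA 35 09 22 67 1B.
Big-endian stores the most-significant byte at the lowest address.
So the memory order matches the most-significant-first order: 03 89 EA 35 09 22 67 1B.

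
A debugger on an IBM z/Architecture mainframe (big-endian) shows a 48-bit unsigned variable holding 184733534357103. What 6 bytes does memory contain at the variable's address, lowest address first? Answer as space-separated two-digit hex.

A8 03 A0 B1 86 6F

184733534357103 in hexadecimal, padded to 48 bits, is 0xA803A0B1866F.
Split into bytes (most-significant first): A8 03 A0 B1 86 6F.
In big-endian order the high byte comes first in memory.
So the memory order matches the most-significant-first order: A8 03 A0 B1 86 6F.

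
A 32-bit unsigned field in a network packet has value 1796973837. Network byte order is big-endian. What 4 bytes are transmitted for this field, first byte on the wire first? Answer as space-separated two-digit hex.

6B 1B A5 0D

1796973837 in hexadecimal, padded to 32 bits, is 0x6B1BA50D.
Split into bytes (most-significant first): 6B 1B A5 0D.
Big-endian: lowest address holds the most-significant byte.
So the memory order matches the most-significant-first order: 6B 1B A5 0D.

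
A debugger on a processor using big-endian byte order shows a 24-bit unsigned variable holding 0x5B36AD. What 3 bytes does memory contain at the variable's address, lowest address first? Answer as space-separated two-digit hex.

5B 36 AD

Split into bytes (most-significant first): 5B 36 AD.
Big-endian: lowest address holds the most-significant byte.
So the memory order matches the most-significant-first order: 5B 36 AD.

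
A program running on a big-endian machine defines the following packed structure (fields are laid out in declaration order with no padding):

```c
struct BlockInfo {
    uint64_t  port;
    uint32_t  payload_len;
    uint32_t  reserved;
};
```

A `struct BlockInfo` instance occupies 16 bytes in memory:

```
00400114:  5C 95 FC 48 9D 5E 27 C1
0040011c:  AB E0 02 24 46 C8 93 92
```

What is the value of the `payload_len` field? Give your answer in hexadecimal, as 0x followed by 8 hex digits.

`payload_len` follows `port` (8 bytes), so it starts at byte offset 8 and occupies 4 bytes.
Bytes at offsets 8..11: AB E0 02 24.
In big-endian order the high byte comes first in memory.
The bytes are already most-significant first: 0xABE00224.

0xABE00224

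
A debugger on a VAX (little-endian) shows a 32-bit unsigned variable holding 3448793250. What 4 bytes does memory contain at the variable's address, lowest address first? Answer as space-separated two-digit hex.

3448793250 in hexadecimal, padded to 32 bits, is 0xCD9068A2.
Split into bytes (most-significant first): CD 90 68 A2.
In little-endian order the low byte comes first in memory.
So at ascending addresses the bytes are A2 68 90 CD.

A2 68 90 CD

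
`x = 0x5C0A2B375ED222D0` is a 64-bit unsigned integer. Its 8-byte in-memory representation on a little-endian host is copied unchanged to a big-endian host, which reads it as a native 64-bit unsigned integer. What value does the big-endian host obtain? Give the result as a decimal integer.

14997781011191499356

Stored little-endian, the bytes at ascending addresses are D0 22 D2 5E 37 2B 0A 5C.
Read back as big-endian, the last byte is least significant, giving 0xD022D25E372B0A5C.
0xD022D25E372B0A5C = 14997781011191499356.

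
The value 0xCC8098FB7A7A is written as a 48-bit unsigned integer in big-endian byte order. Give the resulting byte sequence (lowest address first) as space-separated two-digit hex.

Split into bytes (most-significant first): CC 80 98 FB 7A 7A.
In big-endian order the high byte comes first in memory.
So the memory order matches the most-significant-first order: CC 80 98 FB 7A 7A.

CC 80 98 FB 7A 7A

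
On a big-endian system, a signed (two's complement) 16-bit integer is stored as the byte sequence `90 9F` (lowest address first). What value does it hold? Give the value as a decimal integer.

Big-endian stores the most-significant byte at the lowest address.
The bytes are already most-significant first: 0x909F.
Top bit is set, so as a signed 16-bit value this is 0x909F − 2^16 = -28513.

-28513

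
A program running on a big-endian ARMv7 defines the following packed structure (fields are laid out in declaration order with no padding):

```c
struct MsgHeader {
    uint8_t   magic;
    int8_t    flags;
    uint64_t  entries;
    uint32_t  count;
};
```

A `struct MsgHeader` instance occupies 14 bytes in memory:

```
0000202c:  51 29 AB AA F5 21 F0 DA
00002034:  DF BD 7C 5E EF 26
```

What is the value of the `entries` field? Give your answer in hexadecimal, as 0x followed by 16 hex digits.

0xABAAF521F0DADFBD

`entries` follows `magic` (1 B), `flags` (1 B), so it starts at offset 1 + 1 = 2 and occupies 8 bytes.
Bytes at offsets 2..9: AB AA F5 21 F0 DA DF BD.
Big-endian: lowest address holds the most-significant byte.
The bytes are already most-significant first: 0xABAAF521F0DADFBD.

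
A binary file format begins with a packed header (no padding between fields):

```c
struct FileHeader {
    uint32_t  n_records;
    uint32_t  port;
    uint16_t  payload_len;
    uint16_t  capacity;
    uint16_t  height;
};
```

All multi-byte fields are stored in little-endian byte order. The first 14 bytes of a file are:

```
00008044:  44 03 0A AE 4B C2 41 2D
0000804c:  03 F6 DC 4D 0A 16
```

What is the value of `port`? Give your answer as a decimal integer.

759284299

`port` follows `n_records` (4 bytes), so it starts at byte offset 4 and occupies 4 bytes.
Bytes at offsets 4..7: 4B C2 41 2D.
In little-endian order the low byte comes first in memory.
Reassemble most-significant byte first: 2D 41 C2 4B → 0x2D41C24B.
0x2D41C24B = 759284299.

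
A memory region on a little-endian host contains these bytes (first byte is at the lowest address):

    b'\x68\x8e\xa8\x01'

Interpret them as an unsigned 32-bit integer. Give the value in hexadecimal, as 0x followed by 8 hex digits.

Little-endian stores the least-significant byte at the lowest address.
Reassemble most-significant byte first: 01 A8 8E 68 → 0x01A88E68.

0x01A88E68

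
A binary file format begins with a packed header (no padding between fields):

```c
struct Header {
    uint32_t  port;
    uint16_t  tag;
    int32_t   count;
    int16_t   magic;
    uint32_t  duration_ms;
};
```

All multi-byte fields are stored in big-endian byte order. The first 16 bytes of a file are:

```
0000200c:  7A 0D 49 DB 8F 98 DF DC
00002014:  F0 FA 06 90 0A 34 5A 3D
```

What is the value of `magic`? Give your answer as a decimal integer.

1680

`magic` follows `port` (4 B), `tag` (2 B), `count` (4 B), so it starts at offset 4 + 2 + 4 = 10 and occupies 2 bytes.
Bytes at offsets 10..11: 06 90.
In big-endian order the high byte comes first in memory.
The bytes are already most-significant first: 0x0690.
0x0690 = 1680.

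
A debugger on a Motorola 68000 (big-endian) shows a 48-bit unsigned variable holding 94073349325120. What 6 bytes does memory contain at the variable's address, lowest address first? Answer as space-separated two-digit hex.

94073349325120 in hexadecimal, padded to 48 bits, is 0x558F2891C140.
Split into bytes (most-significant first): 55 8F 28 91 C1 40.
Big-endian: lowest address holds the most-significant byte.
So the memory order matches the most-significant-first order: 55 8F 28 91 C1 40.

55 8F 28 91 C1 40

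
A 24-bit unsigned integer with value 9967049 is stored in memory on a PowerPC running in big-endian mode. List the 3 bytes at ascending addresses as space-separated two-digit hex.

98 15 C9

9967049 in hexadecimal, padded to 24 bits, is 0x9815C9.
Split into bytes (most-significant first): 98 15 C9.
Big-endian: lowest address holds the most-significant byte.
So the memory order matches the most-significant-first order: 98 15 C9.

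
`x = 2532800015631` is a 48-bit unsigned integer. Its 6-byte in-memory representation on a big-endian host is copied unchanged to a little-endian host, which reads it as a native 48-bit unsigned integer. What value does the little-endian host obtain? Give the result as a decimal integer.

16688728132866

2532800015631 in 48-bit hexadecimal is 0x024DB6A52D0F.
Stored big-endian, the bytes at ascending addresses are 02 4D B6 A5 2D 0F.
Read back as little-endian, the first byte is least significant, giving 0x0F2DA5B64D02.
0x0F2DA5B64D02 = 16688728132866.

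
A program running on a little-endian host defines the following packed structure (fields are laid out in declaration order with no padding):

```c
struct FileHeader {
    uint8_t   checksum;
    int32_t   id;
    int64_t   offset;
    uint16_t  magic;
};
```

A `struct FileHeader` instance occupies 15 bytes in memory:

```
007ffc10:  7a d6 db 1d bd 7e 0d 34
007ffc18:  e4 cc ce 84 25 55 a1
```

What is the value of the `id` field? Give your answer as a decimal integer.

-1122116650

`id` follows `checksum` (1 byte), so it starts at byte offset 1 and occupies 4 bytes.
Bytes at offsets 1..4: D6 DB 1D BD.
In little-endian order the low byte comes first in memory.
Reassemble most-significant byte first: BD 1D DB D6 → 0xBD1DDBD6.
Top bit is set, so as a signed 32-bit value this is 0xBD1DDBD6 − 2^32 = -1122116650.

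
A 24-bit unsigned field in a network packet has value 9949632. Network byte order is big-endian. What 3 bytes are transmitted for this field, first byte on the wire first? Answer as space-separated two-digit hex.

97 D1 C0

9949632 in hexadecimal, padded to 24 bits, is 0x97D1C0.
Split into bytes (most-significant first): 97 D1 C0.
In big-endian order the high byte comes first in memory.
So the memory order matches the most-significant-first order: 97 D1 C0.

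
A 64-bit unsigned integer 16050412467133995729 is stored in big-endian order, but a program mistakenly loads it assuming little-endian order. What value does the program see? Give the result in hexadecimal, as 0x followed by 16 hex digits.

16050412467133995729 in 64-bit hexadecimal is 0xDEBE8519A205DAD1.
Stored big-endian, the bytes at ascending addresses are DE BE 85 19 A2 05 DA D1.
Read back as little-endian, the first byte is least significant, giving 0xD1DA05A21985BEDE.

0xD1DA05A21985BEDE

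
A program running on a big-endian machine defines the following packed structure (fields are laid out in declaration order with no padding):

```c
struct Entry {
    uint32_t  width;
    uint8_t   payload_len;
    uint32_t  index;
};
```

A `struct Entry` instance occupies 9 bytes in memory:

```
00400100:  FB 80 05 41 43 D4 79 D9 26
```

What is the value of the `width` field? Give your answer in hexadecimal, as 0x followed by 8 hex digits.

`width` is the first field, at byte offset 0, occupying 4 bytes.
Bytes at offsets 0..3: FB 80 05 41.
In big-endian order the high byte comes first in memory.
The bytes are already most-significant first: 0xFB800541.

0xFB800541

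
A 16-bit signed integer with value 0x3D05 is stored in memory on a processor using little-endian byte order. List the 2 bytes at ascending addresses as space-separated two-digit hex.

05 3D

Split into bytes (most-significant first): 3D 05.
Little-endian: lowest address holds the least-significant byte.
So at ascending addresses the bytes are 05 3D.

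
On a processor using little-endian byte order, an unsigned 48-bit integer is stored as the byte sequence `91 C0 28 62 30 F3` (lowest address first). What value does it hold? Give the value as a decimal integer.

267389130817681

Little-endian: lowest address holds the least-significant byte.
Reassemble most-significant byte first: F3 30 62 28 C0 91 → 0xF3306228C091.
0xF3306228C091 = 267389130817681.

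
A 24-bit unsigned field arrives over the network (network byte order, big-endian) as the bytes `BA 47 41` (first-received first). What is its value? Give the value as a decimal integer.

12207937

In big-endian order the high byte comes first in memory.
The bytes are already most-significant first: 0xBA4741.
0xBA4741 = 12207937.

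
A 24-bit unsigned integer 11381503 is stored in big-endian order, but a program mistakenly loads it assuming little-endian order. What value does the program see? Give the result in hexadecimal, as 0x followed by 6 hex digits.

11381503 in 24-bit hexadecimal is 0xADAAFF.
Stored big-endian, the bytes at ascending addresses are AD AA FF.
Read back as little-endian, the first byte is least significant, giving 0xFFAAAD.

0xFFAAAD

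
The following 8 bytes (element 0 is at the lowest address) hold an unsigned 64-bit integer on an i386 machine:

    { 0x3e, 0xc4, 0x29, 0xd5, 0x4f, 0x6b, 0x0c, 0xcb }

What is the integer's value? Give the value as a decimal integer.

14631187280042771518

Little-endian stores the least-significant byte at the lowest address.
Reassemble most-significant byte first: CB 0C 6B 4F D5 29 C4 3E → 0xCB0C6B4FD529C43E.
0xCB0C6B4FD529C43E = 14631187280042771518.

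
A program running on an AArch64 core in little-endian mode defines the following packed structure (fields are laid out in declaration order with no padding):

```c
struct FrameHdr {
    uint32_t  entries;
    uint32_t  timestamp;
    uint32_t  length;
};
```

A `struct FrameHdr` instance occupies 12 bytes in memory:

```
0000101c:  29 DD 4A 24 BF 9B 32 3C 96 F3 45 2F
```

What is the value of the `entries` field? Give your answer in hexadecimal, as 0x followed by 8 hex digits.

0x244ADD29

`entries` is the first field, at byte offset 0, occupying 4 bytes.
Bytes at offsets 0..3: 29 DD 4A 24.
Little-endian stores the least-significant byte at the lowest address.
Reassemble most-significant byte first: 24 4A DD 29 → 0x244ADD29.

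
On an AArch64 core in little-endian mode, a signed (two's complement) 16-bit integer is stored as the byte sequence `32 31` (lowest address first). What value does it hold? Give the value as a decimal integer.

12594

Little-endian: lowest address holds the least-significant byte.
Reassemble most-significant byte first: 31 32 → 0x3132.
0x3132 = 12594.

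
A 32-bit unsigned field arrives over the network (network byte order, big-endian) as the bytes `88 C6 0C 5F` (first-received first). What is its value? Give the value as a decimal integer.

In big-endian order the high byte comes first in memory.
The bytes are already most-significant first: 0x88C60C5F.
0x88C60C5F = 2294680671.

2294680671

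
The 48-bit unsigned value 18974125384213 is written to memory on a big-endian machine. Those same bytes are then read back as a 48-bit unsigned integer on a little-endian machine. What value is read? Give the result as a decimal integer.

24060419522833

18974125384213 in 48-bit hexadecimal is 0x1141C200E215.
Stored big-endian, the bytes at ascending addresses are 11 41 C2 00 E2 15.
Read back as little-endian, the first byte is least significant, giving 0x15E200C24111.
0x15E200C24111 = 24060419522833.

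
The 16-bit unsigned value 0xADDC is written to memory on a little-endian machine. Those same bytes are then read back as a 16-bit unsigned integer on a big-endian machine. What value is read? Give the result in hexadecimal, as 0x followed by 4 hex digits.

0xDCAD

Stored little-endian, the bytes at ascending addresses are DC AD.
Read back as big-endian, the last byte is least significant, giving 0xDCAD.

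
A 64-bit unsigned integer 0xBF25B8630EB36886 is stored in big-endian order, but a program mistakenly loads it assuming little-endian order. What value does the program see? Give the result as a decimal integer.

Stored big-endian, the bytes at ascending addresses are BF 25 B8 63 0E B3 68 86.
Read back as little-endian, the first byte is least significant, giving 0x8668B30E63B825BF.
0x8668B30E63B825BF = 9685187873044178367.

9685187873044178367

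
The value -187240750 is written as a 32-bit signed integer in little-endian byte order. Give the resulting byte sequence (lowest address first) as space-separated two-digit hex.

D2 EE D6 F4

Two's complement of -187240750 in 32 bits: 187240750 = 0x0B29112E; invert → 0xF4D6EED1; add 1 → 0xF4D6EED2.
Split into bytes (most-significant first): F4 D6 EE D2.
Little-endian: lowest address holds the least-significant byte.
So at ascending addresses the bytes are D2 EE D6 F4.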